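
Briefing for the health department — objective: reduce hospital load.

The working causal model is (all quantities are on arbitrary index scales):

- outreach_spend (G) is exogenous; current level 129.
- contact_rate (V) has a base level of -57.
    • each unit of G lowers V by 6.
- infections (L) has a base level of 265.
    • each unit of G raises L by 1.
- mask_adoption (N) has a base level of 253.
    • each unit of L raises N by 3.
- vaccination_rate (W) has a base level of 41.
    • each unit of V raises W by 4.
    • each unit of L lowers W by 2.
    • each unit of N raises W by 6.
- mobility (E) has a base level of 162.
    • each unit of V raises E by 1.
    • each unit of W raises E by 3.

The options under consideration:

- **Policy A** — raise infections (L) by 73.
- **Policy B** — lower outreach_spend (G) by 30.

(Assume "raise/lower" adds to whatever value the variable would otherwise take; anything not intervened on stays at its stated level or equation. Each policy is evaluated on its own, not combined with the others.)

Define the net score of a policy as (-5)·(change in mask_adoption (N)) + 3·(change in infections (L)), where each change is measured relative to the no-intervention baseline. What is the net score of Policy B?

360

Baseline:
  G = 129
  L = 265 + 129 = 394
  N = 253 + 3·394 = 1435
Policy B (G − 30):
  G = 129 − 30 = 99
  L = 265 + 99 = 364
  N = 253 + 3·364 = 1345
ΔN = 1345 − 1435 = -90; ΔL = 364 − 394 = -30
Score = (-5)·(-90) + 3·(-30) = 360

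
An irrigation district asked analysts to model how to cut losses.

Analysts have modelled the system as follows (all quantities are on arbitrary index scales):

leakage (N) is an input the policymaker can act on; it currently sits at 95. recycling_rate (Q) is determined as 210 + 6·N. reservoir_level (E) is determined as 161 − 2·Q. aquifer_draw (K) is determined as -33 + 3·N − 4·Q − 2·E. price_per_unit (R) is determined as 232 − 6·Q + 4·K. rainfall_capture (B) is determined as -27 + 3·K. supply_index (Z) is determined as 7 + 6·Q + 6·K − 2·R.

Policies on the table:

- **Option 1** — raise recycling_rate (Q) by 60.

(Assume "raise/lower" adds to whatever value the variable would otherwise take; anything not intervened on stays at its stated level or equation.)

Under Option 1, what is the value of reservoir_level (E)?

-1519

Option 1 (Q + 60):
  N = 95
  Q = 210 + 6·95 (+60 from intervention) = 840
  E = 161 − 2·840 = -1519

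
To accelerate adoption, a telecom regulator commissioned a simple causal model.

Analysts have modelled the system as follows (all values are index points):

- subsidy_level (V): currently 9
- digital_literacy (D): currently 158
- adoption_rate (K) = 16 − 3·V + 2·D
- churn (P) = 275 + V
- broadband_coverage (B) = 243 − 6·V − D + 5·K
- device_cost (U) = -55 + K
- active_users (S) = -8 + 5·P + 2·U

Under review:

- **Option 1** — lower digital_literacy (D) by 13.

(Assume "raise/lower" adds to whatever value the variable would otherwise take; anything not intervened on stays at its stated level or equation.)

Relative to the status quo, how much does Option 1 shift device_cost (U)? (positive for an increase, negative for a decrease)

-26

Baseline:
  V = 9
  D = 158
  K = 16 − 3·9 + 2·158 = 305
  U = -55 + 305 = 250
Option 1 (D − 13):
  V = 9
  D = 158 − 13 = 145
  K = 16 − 3·9 + 2·145 = 279
  U = -55 + 279 = 224
Change in U: 224 − 250 = -26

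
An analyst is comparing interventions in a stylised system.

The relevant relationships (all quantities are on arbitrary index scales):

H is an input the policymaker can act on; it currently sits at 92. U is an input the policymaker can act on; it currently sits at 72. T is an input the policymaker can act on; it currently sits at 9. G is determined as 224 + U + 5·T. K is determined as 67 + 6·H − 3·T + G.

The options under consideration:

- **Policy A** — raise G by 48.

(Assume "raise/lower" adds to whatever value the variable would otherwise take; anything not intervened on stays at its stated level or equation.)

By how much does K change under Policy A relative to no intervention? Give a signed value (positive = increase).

Baseline:
  H = 92
  U = 72
  T = 9
  G = 224 + 72 + 5·9 = 341
  K = 67 + 6·92 − 3·9 + 341 = 933
Policy A (G + 48):
  H = 92
  U = 72
  T = 9
  G = 224 + 72 + 5·9 (+48 from intervention) = 389
  K = 67 + 6·92 − 3·9 + 389 = 981
Change in K: 981 − 933 = 48

48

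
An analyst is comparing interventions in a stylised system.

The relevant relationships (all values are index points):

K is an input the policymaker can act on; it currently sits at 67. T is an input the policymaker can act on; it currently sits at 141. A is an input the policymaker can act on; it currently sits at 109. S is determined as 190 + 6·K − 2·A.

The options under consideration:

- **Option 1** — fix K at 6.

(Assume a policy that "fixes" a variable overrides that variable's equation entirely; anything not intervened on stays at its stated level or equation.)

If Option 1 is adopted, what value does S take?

Option 1 (K := 6):
  K = 6
  A = 109
  S = 190 + 6·6 − 2·109 = 8

8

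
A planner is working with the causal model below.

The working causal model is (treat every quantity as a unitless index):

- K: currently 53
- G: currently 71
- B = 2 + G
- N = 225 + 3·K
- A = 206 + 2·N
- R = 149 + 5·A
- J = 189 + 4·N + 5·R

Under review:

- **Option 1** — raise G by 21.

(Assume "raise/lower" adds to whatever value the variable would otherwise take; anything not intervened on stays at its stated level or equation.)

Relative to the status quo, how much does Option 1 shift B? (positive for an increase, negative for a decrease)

21

Baseline:
  G = 71
  B = 2 + 71 = 73
Option 1 (G + 21):
  G = 71 + 21 = 92
  B = 2 + 92 = 94
Change in B: 94 − 73 = 21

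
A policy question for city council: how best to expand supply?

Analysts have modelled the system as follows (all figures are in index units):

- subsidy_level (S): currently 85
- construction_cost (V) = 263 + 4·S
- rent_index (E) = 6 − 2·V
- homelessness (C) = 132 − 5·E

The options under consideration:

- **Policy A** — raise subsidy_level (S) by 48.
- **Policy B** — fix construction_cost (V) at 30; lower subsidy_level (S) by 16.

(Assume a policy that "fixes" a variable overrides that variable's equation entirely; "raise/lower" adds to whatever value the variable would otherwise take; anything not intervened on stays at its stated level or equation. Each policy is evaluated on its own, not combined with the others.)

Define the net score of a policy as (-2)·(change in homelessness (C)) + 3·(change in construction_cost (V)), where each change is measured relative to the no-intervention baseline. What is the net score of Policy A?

Baseline:
  S = 85
  V = 263 + 4·85 = 603
  E = 6 − 2·603 = -1200
  C = 132 − 5·(-1200) = 6132
Policy A (S + 48):
  S = 85 + 48 = 133
  V = 263 + 4·133 = 795
  E = 6 − 2·795 = -1584
  C = 132 − 5·(-1584) = 8052
ΔC = 8052 − 6132 = 1920; ΔV = 795 − 603 = 192
Score = (-2)·1920 + 3·192 = -3264

-3264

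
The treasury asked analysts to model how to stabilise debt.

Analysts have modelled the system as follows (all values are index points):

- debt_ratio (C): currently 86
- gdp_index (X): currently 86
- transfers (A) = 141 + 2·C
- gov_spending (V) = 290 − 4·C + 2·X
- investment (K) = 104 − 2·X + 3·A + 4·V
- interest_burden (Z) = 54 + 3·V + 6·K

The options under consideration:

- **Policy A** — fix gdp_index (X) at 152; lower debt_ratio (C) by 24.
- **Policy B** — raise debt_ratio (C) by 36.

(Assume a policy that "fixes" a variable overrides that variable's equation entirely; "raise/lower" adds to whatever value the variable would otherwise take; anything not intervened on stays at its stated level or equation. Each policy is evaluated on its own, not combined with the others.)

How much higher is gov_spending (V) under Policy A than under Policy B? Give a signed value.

372

Policy A (X := 152, C − 24):
  C = 86 − 24 = 62
  X = 152
  V = 290 − 4·62 + 2·152 = 346
Policy B (C + 36):
  C = 86 + 36 = 122
  X = 86
  V = 290 − 4·122 + 2·86 = -26
V: 346 − (-26) = 372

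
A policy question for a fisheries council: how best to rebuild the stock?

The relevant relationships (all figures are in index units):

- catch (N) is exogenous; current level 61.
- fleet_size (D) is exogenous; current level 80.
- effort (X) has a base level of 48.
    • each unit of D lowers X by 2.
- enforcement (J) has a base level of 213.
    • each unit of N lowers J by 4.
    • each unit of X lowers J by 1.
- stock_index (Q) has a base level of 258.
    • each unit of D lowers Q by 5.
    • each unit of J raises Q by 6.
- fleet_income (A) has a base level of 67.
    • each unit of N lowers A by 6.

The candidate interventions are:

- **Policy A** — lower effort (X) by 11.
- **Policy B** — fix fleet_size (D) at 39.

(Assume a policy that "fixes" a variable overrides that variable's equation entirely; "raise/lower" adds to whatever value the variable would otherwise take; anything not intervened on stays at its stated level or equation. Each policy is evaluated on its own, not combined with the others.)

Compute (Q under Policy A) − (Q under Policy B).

353

Policy A (X − 11):
  N = 61
  D = 80
  X = 48 − 2·80 (−11 from intervention) = -123
  J = 213 − 4·61 − (-123) = 92
  Q = 258 − 5·80 + 6·92 = 410
Policy B (D := 39):
  N = 61
  D = 39
  X = 48 − 2·39 = -30
  J = 213 − 4·61 − (-30) = -1
  Q = 258 − 5·39 + 6·(-1) = 57
Q: 410 − 57 = 353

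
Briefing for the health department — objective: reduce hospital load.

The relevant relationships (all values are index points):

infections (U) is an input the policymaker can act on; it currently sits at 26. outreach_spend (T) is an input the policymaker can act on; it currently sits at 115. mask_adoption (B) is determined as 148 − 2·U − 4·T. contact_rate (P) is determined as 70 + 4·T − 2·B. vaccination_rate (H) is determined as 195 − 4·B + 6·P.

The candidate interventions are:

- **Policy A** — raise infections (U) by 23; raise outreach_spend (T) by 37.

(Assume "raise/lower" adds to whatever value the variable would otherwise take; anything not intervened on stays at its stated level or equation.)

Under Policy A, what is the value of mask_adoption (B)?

-558

Policy A (U + 23, T + 37):
  U = 26 + 23 = 49
  T = 115 + 37 = 152
  B = 148 − 2·49 − 4·152 = -558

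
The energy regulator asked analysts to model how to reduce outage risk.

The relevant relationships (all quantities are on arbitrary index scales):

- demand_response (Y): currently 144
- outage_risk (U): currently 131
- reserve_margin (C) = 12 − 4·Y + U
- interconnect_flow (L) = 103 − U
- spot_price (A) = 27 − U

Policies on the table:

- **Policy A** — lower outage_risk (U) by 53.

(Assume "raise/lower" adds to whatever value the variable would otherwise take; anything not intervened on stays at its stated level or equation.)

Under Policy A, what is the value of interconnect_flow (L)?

Policy A (U − 53):
  U = 131 − 53 = 78
  L = 103 − 78 = 25

25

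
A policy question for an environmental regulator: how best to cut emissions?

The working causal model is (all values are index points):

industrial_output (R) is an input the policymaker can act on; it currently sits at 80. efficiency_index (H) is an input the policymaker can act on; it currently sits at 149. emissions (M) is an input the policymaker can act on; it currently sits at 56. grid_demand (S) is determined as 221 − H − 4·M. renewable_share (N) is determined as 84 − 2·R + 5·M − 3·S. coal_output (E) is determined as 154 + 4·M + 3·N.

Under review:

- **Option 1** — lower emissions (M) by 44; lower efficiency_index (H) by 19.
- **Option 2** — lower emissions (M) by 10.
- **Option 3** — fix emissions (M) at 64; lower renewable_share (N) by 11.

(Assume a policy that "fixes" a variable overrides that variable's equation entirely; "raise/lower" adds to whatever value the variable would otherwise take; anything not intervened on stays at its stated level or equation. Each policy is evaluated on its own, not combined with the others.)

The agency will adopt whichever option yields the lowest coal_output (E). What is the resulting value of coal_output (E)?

-233

Option 1 (M − 44, H − 19):
  R = 80
  H = 149 − 19 = 130
  M = 56 − 44 = 12
  S = 221 − 130 − 4·12 = 43
  N = 84 − 2·80 + 5·12 − 3·43 = -145
  E = 154 + 4·12 + 3·(-145) = -233
Option 2 (M − 10):
  R = 80
  H = 149
  M = 56 − 10 = 46
  S = 221 − 149 − 4·46 = -112
  N = 84 − 2·80 + 5·46 − 3·(-112) = 490
  E = 154 + 4·46 + 3·490 = 1808
Option 3 (M := 64, N − 11):
  R = 80
  H = 149
  M = 64
  S = 221 − 149 − 4·64 = -184
  N = 84 − 2·80 + 5·64 − 3·(-184) (−11 from intervention) = 785
  E = 154 + 4·64 + 3·785 = 2765
Comparing — Option 1: E=-233, Option 2: E=1808, Option 3: E=2765. Lowest is -233 (Option 1).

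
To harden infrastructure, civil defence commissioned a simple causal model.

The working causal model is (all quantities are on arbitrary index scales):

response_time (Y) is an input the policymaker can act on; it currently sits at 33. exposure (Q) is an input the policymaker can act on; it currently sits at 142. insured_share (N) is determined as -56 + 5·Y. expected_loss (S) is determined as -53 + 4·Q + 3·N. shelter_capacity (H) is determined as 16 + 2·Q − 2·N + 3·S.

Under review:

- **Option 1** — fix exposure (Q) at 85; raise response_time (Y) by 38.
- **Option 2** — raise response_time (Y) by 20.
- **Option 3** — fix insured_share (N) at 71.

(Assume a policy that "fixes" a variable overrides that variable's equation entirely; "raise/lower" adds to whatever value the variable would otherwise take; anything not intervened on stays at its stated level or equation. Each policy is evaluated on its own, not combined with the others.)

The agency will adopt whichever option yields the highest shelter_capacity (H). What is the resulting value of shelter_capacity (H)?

Option 1 (Q := 85, Y + 38):
  Y = 33 + 38 = 71
  Q = 85
  N = -56 + 5·71 = 299
  S = -53 + 4·85 + 3·299 = 1184
  H = 16 + 2·85 − 2·299 + 3·1184 = 3140
Option 2 (Y + 20):
  Y = 33 + 20 = 53
  Q = 142
  N = -56 + 5·53 = 209
  S = -53 + 4·142 + 3·209 = 1142
  H = 16 + 2·142 − 2·209 + 3·1142 = 3308
Option 3 (N := 71):
  Y = 33
  Q = 142
  N = 71
  S = -53 + 4·142 + 3·71 = 728
  H = 16 + 2·142 − 2·71 + 3·728 = 2342
Comparing — Option 1: H=3140, Option 2: H=3308, Option 3: H=2342. Highest is 3308 (Option 2).

3308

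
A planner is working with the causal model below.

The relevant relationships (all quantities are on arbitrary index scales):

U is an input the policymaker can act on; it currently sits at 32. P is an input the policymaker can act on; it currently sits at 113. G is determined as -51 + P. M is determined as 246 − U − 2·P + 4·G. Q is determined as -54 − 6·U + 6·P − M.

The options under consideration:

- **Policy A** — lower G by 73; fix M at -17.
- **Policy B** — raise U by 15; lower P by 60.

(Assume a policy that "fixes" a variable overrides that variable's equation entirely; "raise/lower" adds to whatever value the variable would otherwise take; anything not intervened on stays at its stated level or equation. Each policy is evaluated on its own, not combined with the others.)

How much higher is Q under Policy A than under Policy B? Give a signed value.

Policy A (G − 73, M := -17):
  U = 32
  P = 113
  G = -51 + 113 (−73 from intervention) = -11
  M = -17
  Q = -54 − 6·32 + 6·113 − (-17) = 449
Policy B (U + 15, P − 60):
  U = 32 + 15 = 47
  P = 113 − 60 = 53
  G = -51 + 53 = 2
  M = 246 − 47 − 2·53 + 4·2 = 101
  Q = -54 − 6·47 + 6·53 − 101 = -119
Q: 449 − (-119) = 568

568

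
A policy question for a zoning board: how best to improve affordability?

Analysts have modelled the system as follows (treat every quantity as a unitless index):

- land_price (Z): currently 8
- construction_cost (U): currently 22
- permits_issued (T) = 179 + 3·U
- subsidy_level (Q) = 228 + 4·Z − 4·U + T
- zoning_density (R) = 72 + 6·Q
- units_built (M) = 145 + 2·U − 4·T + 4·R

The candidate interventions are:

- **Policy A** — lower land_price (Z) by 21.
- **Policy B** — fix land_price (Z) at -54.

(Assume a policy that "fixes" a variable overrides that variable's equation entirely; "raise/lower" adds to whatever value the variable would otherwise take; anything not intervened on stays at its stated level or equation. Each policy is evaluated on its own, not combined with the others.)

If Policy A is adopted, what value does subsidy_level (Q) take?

Policy A (Z − 21):
  Z = 8 − 21 = -13
  U = 22
  T = 179 + 3·22 = 245
  Q = 228 + 4·(-13) − 4·22 + 245 = 333

333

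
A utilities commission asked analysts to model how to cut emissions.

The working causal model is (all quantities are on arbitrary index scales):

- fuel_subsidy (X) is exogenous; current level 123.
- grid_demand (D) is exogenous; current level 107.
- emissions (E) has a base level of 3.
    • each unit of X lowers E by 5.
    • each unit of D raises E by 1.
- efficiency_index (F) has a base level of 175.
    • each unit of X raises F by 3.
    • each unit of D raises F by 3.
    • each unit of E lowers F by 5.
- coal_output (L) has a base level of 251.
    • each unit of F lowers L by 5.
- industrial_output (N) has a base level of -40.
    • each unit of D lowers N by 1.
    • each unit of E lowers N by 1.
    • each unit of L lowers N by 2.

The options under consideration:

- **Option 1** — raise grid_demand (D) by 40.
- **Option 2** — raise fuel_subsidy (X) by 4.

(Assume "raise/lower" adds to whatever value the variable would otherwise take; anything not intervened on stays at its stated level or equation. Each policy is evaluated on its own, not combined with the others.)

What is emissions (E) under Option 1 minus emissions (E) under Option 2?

60

Option 1 (D + 40):
  X = 123
  D = 107 + 40 = 147
  E = 3 − 5·123 + 147 = -465
Option 2 (X + 4):
  X = 123 + 4 = 127
  D = 107
  E = 3 − 5·127 + 107 = -525
E: -465 − (-525) = 60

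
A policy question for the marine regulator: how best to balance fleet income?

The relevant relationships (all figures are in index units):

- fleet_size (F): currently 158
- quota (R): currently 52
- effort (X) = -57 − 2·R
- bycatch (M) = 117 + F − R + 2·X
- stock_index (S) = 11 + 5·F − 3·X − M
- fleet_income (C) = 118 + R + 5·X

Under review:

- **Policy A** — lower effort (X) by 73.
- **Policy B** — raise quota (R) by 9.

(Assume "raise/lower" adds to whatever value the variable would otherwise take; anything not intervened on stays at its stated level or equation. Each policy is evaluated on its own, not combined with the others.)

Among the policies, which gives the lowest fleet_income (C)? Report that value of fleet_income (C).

Policy A (X − 73):
  R = 52
  X = -57 − 2·52 (−73 from intervention) = -234
  C = 118 + 52 + 5·(-234) = -1000
Policy B (R + 9):
  R = 52 + 9 = 61
  X = -57 − 2·61 = -179
  C = 118 + 61 + 5·(-179) = -716
Comparing — Policy A: C=-1000, Policy B: C=-716. Lowest is -1000 (Policy A).

-1000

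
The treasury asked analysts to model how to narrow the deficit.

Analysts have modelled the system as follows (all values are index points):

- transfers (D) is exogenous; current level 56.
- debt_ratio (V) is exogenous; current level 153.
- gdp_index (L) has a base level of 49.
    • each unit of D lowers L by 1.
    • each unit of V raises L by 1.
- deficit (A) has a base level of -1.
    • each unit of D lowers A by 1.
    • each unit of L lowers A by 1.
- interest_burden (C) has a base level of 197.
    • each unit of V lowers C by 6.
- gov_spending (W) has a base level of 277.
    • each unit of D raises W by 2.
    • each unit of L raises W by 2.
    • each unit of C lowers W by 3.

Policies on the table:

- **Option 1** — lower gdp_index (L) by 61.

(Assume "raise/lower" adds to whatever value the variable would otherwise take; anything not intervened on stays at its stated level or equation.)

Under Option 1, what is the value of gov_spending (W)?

Option 1 (L − 61):
  D = 56
  V = 153
  L = 49 − 56 + 153 (−61 from intervention) = 85
  C = 197 − 6·153 = -721
  W = 277 + 2·56 + 2·85 − 3·(-721) = 2722

2722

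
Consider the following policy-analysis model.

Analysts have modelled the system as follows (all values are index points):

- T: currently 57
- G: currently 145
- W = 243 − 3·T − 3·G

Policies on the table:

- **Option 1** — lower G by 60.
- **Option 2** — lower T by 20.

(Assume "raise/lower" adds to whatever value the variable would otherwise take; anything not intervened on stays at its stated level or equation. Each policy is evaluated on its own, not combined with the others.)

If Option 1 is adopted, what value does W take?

-183

Option 1 (G − 60):
  T = 57
  G = 145 − 60 = 85
  W = 243 − 3·57 − 3·85 = -183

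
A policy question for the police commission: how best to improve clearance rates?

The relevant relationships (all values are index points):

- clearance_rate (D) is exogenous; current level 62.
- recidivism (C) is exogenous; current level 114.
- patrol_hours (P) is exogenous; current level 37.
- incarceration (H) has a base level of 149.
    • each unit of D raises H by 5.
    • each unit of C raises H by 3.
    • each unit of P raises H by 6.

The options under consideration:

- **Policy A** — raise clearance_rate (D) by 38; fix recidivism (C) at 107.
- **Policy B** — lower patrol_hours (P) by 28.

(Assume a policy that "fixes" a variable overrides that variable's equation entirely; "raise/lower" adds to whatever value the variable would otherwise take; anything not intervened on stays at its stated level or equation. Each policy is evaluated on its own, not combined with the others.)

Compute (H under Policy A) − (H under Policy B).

Policy A (D + 38, C := 107):
  D = 62 + 38 = 100
  C = 107
  P = 37
  H = 149 + 5·100 + 3·107 + 6·37 = 1192
Policy B (P − 28):
  D = 62
  C = 114
  P = 37 − 28 = 9
  H = 149 + 5·62 + 3·114 + 6·9 = 855
H: 1192 − 855 = 337

337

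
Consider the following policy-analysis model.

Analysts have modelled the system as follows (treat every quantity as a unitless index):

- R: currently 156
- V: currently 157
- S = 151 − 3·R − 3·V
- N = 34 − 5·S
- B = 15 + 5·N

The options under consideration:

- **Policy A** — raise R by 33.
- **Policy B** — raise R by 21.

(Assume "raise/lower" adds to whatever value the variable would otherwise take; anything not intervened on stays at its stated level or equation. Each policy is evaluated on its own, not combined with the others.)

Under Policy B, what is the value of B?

Policy B (R + 21):
  R = 156 + 21 = 177
  V = 157
  S = 151 − 3·177 − 3·157 = -851
  N = 34 − 5·(-851) = 4289
  B = 15 + 5·4289 = 21460

21460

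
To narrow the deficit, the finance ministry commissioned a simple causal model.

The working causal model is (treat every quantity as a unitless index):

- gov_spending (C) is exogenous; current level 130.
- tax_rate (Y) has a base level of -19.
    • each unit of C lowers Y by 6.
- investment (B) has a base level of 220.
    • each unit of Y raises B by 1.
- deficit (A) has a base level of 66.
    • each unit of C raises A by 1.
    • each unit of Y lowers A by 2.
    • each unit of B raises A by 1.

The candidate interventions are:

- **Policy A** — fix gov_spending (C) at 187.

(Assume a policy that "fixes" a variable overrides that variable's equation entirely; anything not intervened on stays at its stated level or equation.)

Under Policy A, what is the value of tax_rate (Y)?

-1141

Policy A (C := 187):
  C = 187
  Y = -19 − 6·187 = -1141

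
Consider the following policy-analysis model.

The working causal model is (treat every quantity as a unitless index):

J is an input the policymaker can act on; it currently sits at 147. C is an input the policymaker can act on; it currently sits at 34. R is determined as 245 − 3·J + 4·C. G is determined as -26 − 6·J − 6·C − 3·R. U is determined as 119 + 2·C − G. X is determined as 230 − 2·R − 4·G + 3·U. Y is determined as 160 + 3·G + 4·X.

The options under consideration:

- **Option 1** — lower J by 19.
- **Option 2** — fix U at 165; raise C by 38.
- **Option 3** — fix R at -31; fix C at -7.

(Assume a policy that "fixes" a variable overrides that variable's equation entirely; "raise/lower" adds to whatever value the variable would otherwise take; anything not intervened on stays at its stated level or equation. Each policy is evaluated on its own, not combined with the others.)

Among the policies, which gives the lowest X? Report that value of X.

6018

Option 1 (J − 19):
  J = 147 − 19 = 128
  C = 34
  R = 245 − 3·128 + 4·34 = -3
  G = -26 − 6·128 − 6·34 − 3·(-3) = -989
  U = 119 + 2·34 − (-989) = 1176
  X = 230 − 2·(-3) − 4·(-989) + 3·1176 = 7720
Option 2 (U := 165, C + 38):
  J = 147
  C = 34 + 38 = 72
  R = 245 − 3·147 + 4·72 = 92
  G = -26 − 6·147 − 6·72 − 3·92 = -1616
  U = 165
  X = 230 − 2·92 − 4·(-1616) + 3·165 = 7005
Option 3 (R := -31, C := -7):
  J = 147
  C = -7
  R = -31
  G = -26 − 6·147 − 6·(-7) − 3·(-31) = -773
  U = 119 + 2·(-7) − (-773) = 878
  X = 230 − 2·(-31) − 4·(-773) + 3·878 = 6018
Comparing — Option 1: X=7720, Option 2: X=7005, Option 3: X=6018. Lowest is 6018 (Option 3).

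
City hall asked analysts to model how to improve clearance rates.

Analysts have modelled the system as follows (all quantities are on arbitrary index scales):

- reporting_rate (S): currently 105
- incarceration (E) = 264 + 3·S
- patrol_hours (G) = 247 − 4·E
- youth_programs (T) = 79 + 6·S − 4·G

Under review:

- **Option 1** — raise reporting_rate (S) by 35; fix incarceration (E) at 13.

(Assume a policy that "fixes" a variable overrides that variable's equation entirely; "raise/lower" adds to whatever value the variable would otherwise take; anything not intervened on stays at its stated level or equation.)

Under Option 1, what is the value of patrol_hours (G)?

195

Option 1 (S + 35, E := 13):
  S = 105 + 35 = 140
  E = 13
  G = 247 − 4·13 = 195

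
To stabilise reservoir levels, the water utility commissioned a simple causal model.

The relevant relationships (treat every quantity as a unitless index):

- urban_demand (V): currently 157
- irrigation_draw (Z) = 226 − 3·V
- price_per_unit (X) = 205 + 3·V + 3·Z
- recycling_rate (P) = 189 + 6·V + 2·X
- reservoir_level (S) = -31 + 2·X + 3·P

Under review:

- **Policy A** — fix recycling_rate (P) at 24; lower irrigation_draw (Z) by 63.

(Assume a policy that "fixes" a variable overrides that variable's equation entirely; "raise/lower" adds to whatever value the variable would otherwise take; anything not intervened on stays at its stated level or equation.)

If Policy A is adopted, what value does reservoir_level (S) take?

Policy A (P := 24, Z − 63):
  V = 157
  Z = 226 − 3·157 (−63 from intervention) = -308
  X = 205 + 3·157 + 3·(-308) = -248
  P = 24
  S = -31 + 2·(-248) + 3·24 = -455

-455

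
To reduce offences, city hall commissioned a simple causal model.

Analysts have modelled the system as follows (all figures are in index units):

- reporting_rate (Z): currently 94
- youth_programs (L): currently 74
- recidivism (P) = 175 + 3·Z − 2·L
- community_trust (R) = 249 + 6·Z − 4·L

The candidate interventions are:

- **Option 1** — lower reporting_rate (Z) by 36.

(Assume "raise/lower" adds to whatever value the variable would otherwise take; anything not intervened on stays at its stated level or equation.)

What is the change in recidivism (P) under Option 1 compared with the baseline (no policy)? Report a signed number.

Baseline:
  Z = 94
  L = 74
  P = 175 + 3·94 − 2·74 = 309
Option 1 (Z − 36):
  Z = 94 − 36 = 58
  L = 74
  P = 175 + 3·58 − 2·74 = 201
Change in P: 201 − 309 = -108

-108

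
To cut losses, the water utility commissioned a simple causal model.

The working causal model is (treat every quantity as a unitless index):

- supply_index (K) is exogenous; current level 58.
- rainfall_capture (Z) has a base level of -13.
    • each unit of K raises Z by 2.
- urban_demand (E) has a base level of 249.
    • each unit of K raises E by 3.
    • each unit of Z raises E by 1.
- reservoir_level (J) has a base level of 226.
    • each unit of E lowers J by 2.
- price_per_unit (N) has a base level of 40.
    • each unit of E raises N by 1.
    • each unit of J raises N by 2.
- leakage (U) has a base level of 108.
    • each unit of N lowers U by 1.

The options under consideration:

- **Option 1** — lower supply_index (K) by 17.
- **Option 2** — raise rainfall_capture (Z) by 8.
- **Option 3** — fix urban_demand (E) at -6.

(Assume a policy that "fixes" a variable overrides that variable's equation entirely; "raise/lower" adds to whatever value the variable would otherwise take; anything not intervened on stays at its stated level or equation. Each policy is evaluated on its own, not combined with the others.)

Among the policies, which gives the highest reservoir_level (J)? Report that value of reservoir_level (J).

238

Option 1 (K − 17):
  K = 58 − 17 = 41
  Z = -13 + 2·41 = 69
  E = 249 + 3·41 + 69 = 441
  J = 226 − 2·441 = -656
Option 2 (Z + 8):
  K = 58
  Z = -13 + 2·58 (+8 from intervention) = 111
  E = 249 + 3·58 + 111 = 534
  J = 226 − 2·534 = -842
Option 3 (E := -6):
  K = 58
  Z = -13 + 2·58 = 103
  E = -6
  J = 226 − 2·(-6) = 238
Comparing — Option 1: J=-656, Option 2: J=-842, Option 3: J=238. Highest is 238 (Option 3).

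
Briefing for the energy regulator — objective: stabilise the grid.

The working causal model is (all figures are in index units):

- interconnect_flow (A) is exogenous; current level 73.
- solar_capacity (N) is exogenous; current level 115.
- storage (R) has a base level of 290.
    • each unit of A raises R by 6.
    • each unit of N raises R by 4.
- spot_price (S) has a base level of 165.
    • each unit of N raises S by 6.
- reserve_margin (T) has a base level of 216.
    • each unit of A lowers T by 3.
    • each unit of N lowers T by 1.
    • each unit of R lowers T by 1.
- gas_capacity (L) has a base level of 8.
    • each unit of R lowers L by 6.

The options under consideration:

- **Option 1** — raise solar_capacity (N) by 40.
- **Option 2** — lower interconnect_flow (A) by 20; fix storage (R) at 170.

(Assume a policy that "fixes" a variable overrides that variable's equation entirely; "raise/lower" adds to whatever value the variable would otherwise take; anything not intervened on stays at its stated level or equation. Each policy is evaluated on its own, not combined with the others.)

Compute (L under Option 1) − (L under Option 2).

Option 1 (N + 40):
  A = 73
  N = 115 + 40 = 155
  R = 290 + 6·73 + 4·155 = 1348
  L = 8 − 6·1348 = -8080
Option 2 (A − 20, R := 170):
  A = 73 − 20 = 53
  N = 115
  R = 170
  L = 8 − 6·170 = -1012
L: -8080 − (-1012) = -7068

-7068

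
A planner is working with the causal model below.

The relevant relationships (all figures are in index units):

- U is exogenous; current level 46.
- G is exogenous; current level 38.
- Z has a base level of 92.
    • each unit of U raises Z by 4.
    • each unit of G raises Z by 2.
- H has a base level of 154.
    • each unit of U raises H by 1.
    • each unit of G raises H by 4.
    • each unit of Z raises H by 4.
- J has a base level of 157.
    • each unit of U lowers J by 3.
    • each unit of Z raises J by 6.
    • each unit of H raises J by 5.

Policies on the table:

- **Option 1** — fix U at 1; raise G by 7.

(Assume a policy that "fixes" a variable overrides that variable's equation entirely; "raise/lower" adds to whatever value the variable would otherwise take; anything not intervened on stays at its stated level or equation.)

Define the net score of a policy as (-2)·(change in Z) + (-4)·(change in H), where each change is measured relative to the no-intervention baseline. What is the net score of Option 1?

3056

Baseline:
  U = 46
  G = 38
  Z = 92 + 4·46 + 2·38 = 352
  H = 154 + 46 + 4·38 + 4·352 = 1760
Option 1 (U := 1, G + 7):
  U = 1
  G = 38 + 7 = 45
  Z = 92 + 4·1 + 2·45 = 186
  H = 154 + 1 + 4·45 + 4·186 = 1079
ΔZ = 186 − 352 = -166; ΔH = 1079 − 1760 = -681
Score = (-2)·(-166) + (-4)·(-681) = 3056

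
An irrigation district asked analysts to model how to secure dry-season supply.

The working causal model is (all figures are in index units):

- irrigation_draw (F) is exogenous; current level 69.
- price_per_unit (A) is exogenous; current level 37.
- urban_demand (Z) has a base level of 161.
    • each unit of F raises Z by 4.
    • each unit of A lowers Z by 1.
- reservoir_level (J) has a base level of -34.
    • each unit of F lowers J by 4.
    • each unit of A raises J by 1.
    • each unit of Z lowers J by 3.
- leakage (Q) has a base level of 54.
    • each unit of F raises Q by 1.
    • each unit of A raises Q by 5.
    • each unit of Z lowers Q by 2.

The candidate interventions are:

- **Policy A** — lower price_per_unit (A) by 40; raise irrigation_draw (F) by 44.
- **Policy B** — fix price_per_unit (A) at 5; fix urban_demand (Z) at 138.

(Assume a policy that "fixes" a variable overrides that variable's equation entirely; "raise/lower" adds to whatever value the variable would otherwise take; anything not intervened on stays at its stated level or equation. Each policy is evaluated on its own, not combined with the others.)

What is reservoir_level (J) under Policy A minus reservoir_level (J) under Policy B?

-1618

Policy A (A − 40, F + 44):
  F = 69 + 44 = 113
  A = 37 − 40 = -3
  Z = 161 + 4·113 − (-3) = 616
  J = -34 − 4·113 + (-3) − 3·616 = -2337
Policy B (A := 5, Z := 138):
  F = 69
  A = 5
  Z = 138
  J = -34 − 4·69 + 5 − 3·138 = -719
J: -2337 − (-719) = -1618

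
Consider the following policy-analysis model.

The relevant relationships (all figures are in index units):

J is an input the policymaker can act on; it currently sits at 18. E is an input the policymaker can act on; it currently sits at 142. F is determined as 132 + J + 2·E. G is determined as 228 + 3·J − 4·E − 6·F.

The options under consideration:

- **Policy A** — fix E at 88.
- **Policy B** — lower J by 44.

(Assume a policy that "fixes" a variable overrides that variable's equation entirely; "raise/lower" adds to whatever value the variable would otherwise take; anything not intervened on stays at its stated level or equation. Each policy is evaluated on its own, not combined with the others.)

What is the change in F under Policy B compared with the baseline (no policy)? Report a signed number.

Baseline:
  J = 18
  E = 142
  F = 132 + 18 + 2·142 = 434
Policy B (J − 44):
  J = 18 − 44 = -26
  E = 142
  F = 132 + (-26) + 2·142 = 390
Change in F: 390 − 434 = -44

-44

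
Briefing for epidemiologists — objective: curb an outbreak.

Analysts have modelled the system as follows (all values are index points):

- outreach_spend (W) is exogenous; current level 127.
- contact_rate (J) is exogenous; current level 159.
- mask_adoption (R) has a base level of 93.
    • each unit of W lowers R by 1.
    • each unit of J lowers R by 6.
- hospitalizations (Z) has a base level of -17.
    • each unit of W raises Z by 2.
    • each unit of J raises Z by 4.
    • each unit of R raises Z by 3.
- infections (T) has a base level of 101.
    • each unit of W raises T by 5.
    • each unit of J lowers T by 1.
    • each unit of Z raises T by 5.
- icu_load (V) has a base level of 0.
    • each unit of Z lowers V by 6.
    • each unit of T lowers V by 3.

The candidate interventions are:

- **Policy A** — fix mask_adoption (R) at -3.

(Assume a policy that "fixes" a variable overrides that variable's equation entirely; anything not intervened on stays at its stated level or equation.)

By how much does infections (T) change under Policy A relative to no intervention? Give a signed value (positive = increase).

14775

Baseline:
  W = 127
  J = 159
  R = 93 − 127 − 6·159 = -988
  Z = -17 + 2·127 + 4·159 + 3·(-988) = -2091
  T = 101 + 5·127 − 159 + 5·(-2091) = -9878
Policy A (R := -3):
  W = 127
  J = 159
  R = -3
  Z = -17 + 2·127 + 4·159 + 3·(-3) = 864
  T = 101 + 5·127 − 159 + 5·864 = 4897
Change in T: 4897 − (-9878) = 14775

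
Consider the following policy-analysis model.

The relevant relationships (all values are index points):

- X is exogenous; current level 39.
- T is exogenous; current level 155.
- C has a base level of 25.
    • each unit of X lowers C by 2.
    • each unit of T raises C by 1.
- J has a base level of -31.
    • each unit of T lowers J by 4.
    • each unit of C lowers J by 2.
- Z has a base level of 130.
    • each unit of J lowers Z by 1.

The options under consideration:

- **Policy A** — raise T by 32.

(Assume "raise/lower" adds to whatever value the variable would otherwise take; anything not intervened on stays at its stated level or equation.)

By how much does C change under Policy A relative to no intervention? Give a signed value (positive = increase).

32

Baseline:
  X = 39
  T = 155
  C = 25 − 2·39 + 155 = 102
Policy A (T + 32):
  X = 39
  T = 155 + 32 = 187
  C = 25 − 2·39 + 187 = 134
Change in C: 134 − 102 = 32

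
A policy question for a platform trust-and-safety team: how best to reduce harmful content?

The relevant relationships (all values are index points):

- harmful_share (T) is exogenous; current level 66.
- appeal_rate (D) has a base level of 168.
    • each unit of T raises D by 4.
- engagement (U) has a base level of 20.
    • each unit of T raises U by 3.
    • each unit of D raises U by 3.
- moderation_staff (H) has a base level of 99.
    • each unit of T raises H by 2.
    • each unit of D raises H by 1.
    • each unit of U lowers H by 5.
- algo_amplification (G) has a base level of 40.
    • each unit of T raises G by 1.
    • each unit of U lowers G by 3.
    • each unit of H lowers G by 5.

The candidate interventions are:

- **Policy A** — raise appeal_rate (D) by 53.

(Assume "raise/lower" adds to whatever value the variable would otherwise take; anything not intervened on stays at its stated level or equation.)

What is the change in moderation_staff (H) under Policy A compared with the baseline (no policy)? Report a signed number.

Baseline:
  T = 66
  D = 168 + 4·66 = 432
  U = 20 + 3·66 + 3·432 = 1514
  H = 99 + 2·66 + 432 − 5·1514 = -6907
Policy A (D + 53):
  T = 66
  D = 168 + 4·66 (+53 from intervention) = 485
  U = 20 + 3·66 + 3·485 = 1673
  H = 99 + 2·66 + 485 − 5·1673 = -7649
Change in H: -7649 − (-6907) = -742

-742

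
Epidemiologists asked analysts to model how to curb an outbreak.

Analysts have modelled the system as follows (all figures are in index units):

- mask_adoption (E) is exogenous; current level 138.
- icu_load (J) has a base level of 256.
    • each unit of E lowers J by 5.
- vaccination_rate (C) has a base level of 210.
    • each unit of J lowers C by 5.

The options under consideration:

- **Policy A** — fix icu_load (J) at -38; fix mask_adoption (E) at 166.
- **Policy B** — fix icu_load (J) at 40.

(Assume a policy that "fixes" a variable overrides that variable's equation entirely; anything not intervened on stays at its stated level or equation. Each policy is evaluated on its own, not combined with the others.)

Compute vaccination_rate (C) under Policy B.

Policy B (J := 40):
  E = 138
  J = 40
  C = 210 − 5·40 = 10

10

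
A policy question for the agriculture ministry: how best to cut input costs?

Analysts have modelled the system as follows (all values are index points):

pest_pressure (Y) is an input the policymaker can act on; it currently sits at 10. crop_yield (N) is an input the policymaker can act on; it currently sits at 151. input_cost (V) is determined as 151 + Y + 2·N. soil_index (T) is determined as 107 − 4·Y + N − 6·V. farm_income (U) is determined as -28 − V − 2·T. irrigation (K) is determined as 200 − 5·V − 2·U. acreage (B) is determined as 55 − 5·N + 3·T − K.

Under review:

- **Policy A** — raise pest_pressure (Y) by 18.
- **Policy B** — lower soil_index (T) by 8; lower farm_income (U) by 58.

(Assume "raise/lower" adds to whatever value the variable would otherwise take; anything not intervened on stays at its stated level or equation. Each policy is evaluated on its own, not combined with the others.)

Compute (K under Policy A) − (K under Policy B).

Policy A (Y + 18):
  Y = 10 + 18 = 28
  N = 151
  V = 151 + 28 + 2·151 = 481
  T = 107 − 4·28 + 151 − 6·481 = -2740
  U = -28 − 481 − 2·(-2740) = 4971
  K = 200 − 5·481 − 2·4971 = -12147
Policy B (T − 8, U − 58):
  Y = 10
  N = 151
  V = 151 + 10 + 2·151 = 463
  T = 107 − 4·10 + 151 − 6·463 (−8 from intervention) = -2568
  U = -28 − 463 − 2·(-2568) (−58 from intervention) = 4587
  K = 200 − 5·463 − 2·4587 = -11289
K: -12147 − (-11289) = -858

-858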